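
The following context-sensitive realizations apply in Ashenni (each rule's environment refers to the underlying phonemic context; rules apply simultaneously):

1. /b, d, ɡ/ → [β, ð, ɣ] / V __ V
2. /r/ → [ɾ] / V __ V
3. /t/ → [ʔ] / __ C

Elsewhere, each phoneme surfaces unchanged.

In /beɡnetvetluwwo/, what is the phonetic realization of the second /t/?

Rule 3 applies to /t/ (between /e/ and /l/: immediately before a consonant) → [ʔ].

[ʔ]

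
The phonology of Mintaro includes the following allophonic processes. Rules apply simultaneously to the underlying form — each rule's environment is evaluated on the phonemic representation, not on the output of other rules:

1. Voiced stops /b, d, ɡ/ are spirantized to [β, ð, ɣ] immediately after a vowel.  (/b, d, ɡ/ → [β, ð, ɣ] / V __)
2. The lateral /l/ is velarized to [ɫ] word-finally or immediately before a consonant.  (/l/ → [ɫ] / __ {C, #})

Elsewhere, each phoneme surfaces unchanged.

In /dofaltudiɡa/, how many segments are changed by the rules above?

3

Segments that undergo a rule: /l/ → [ɫ] (rule 2); /d/ → [ð] (rule 1); /ɡ/ → [ɣ] (rule 1).
All other segments surface unchanged.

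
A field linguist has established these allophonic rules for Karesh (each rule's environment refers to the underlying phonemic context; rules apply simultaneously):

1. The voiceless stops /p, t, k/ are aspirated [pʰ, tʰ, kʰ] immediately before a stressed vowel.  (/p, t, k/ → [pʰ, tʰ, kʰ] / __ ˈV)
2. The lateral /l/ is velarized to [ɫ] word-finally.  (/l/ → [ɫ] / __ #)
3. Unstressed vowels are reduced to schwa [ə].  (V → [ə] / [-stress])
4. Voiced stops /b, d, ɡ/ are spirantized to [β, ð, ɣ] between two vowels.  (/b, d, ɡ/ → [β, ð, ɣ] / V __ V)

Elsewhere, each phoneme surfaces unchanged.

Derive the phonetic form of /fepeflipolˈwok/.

/f/ stays [f].
/e/ (between /f/ and /p/): in an unstressed syllable, so rule 3 applies → [ə].
/p/ (between /e/ and /e/): rule 1 targets it, but not immediately before a stressed vowel → unchanged [p].
Rule 3 applies to /e/ (between /p/ and /f/: in an unstressed syllable) → [ə].
/f/ (between /e/ and /l/) is unaffected → [f].
/l/ (between /f/ and /i/) fails the environment for rule 2, so it stays [l].
Rule 3 applies to /i/ (between /l/ and /p/: in an unstressed syllable) → [ə].
/p/ (between /i/ and /o/): rule 1 targets it, but not immediately before a stressed vowel → unchanged [p].
Rule 3 applies to /o/ (between /p/ and /l/: in an unstressed syllable) → [ə].
/l/ (between /o/ and /w/) fails the environment for rule 2, so it stays [l].
/w/ (between /l/ and /o/) is unaffected → [w].
/o/ — between /w/ and /k/; rule 3 does not apply here → [o].
/k/ — word-final; rule 1 does not apply here → [k].

[fəpəfləpəlˈwok]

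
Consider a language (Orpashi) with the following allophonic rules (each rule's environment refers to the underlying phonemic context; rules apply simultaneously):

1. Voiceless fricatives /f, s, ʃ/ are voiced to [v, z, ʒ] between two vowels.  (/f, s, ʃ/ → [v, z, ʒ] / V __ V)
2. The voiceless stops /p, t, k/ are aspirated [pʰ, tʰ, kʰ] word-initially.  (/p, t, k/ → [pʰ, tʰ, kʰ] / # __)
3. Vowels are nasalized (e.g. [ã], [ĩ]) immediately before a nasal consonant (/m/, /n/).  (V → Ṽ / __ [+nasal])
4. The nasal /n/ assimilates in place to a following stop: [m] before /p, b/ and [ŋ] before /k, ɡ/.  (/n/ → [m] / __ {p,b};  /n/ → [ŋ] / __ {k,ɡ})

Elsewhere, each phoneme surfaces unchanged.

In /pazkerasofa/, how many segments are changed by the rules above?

3

Segments that undergo a rule: /p/ → [pʰ] (rule 2); /s/ → [z] (rule 1); /f/ → [v] (rule 1).
All other segments surface unchanged.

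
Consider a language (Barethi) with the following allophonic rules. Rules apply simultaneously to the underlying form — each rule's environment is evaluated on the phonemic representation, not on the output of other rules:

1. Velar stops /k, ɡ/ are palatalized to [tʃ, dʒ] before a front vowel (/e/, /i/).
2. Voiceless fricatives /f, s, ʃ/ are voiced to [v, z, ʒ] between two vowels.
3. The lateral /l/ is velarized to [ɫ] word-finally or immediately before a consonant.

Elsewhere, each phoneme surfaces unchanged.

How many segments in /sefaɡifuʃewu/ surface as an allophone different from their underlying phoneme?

4

Segments that undergo a rule: /f/ → [v] (rule 2); /ɡ/ → [dʒ] (rule 1); /f/ → [v] (rule 2); /ʃ/ → [ʒ] (rule 2).
All other segments surface unchanged.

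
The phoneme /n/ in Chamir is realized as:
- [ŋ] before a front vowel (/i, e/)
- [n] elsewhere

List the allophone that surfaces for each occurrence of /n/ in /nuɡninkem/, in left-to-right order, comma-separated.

Occurrence 1 (position 1): no conditioning environment matches → elsewhere allophone [n].
Occurrence 2 (position 4): before a front vowel (/i, e/) → [ŋ].
Occurrence 3 (position 6): no conditioning environment matches → elsewhere allophone [n].

[n], [ŋ], [n]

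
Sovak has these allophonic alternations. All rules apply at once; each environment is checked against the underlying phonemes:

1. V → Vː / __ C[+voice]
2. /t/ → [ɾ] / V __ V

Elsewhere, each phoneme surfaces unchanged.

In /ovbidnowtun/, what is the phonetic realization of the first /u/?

[uː]

/u/ — between /t/ and /n/, before a voiced consonant — surfaces as [uː] (rule 1).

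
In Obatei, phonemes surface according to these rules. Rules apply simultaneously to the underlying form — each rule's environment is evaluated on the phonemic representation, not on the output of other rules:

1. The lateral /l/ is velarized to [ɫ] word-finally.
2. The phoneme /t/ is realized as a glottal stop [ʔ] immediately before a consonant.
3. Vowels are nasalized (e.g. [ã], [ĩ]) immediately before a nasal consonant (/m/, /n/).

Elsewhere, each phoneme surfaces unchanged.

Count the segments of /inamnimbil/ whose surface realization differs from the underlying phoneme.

Segments that undergo a rule: /i/ → [ĩ] (rule 3); /a/ → [ã] (rule 3); /i/ → [ĩ] (rule 3); /l/ → [ɫ] (rule 1).
All other segments surface unchanged.

4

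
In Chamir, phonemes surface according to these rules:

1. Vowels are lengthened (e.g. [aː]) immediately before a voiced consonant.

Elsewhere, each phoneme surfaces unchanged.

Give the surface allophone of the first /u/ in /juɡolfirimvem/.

[uː]

/u/ (between /j/ and /ɡ/) occurs before a voiced consonant → [uː] by rule 1.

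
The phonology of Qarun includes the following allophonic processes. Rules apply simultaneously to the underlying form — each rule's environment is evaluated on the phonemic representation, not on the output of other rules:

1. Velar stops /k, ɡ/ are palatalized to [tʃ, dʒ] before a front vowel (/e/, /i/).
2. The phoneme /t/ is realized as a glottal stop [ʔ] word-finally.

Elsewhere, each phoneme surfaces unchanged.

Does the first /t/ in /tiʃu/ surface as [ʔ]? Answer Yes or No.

/t/ (word-initial): rule 2 targets it, but not word-finally → unchanged [t].
The actual realization is [t], not [ʔ].

No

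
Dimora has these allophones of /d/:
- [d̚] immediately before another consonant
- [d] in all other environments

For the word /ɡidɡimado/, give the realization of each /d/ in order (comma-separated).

Occurrence 1 (position 3): immediately before another consonant → [d̚].
Occurrence 2 (position 8): no conditioning environment matches → elsewhere allophone [d].

[d̚], [d]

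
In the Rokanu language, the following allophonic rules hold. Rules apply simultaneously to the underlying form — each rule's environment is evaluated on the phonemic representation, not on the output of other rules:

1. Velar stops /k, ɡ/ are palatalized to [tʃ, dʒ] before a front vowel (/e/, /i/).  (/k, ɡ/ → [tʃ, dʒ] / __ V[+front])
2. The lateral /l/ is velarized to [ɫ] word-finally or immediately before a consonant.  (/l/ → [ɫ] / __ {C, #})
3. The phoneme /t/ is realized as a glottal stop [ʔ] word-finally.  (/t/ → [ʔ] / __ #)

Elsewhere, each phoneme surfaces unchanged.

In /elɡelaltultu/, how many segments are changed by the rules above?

4

Segments that undergo a rule: /l/ → [ɫ] (rule 2); /ɡ/ → [dʒ] (rule 1); /l/ → [ɫ] (rule 2); /l/ → [ɫ] (rule 2).
All other segments surface unchanged.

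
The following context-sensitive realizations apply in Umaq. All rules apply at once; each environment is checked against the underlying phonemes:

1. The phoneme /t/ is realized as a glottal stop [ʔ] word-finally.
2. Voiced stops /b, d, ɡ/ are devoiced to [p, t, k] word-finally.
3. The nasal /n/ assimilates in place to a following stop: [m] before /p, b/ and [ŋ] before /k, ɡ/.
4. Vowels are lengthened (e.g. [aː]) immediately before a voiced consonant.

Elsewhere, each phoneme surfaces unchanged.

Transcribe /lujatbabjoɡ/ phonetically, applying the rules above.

/u/ (between /l/ and /j/): before a voiced consonant, so rule 4 applies → [uː].
/a/ (between /j/ and /t/) is in the target of rule 4 but the environment (before a voiced consonant) is not met → [a].
/t/ — between /a/ and /b/; rule 1 does not apply here → [t].
/b/ (between /t/ and /a/) fails the environment for rule 2, so it stays [b].
/a/ (between /b/ and /b/) occurs before a voiced consonant → [aː] by rule 4.
/b/ — between /a/ and /j/; rule 2 does not apply here → [b].
Rule 4 applies to /o/ (between /j/ and /ɡ/: before a voiced consonant) → [oː].
/ɡ/ meets the environment for rule 2 (word-finally) → [k].

[luːjatbaːbjoːk]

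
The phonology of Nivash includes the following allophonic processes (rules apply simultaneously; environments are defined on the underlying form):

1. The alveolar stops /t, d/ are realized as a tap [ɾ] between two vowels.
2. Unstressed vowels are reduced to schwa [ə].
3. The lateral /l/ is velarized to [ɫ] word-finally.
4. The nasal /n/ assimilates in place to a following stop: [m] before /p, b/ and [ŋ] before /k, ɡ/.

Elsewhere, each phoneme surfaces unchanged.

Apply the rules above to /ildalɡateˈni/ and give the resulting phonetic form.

[əldəlɡəɾəˈni]

/i/ — word-initial, in an unstressed syllable — surfaces as [ə] (rule 2).
/l/ (between /i/ and /d/): rule 3 targets it, but not word-finally → unchanged [l].
/d/ (between /l/ and /a/): rule 1 targets it, but not between two vowels → unchanged [d].
/a/ meets the environment for rule 2 (in an unstressed syllable) → [ə].
/l/ — between /a/ and /ɡ/; rule 3 does not apply here → [l].
/ɡ/ stays [ɡ].
/a/ (between /ɡ/ and /t/) occurs in an unstressed syllable → [ə] by rule 2.
/t/ (between /a/ and /e/): between two vowels, so rule 1 applies → [ɾ].
/e/ — between /t/ and /n/, in an unstressed syllable — surfaces as [ə] (rule 2).
/n/ (between /e/ and /i/) fails the environment for rule 4, so it stays [n].
/i/ (word-final): rule 2 targets it, but not in an unstressed syllable → unchanged [i].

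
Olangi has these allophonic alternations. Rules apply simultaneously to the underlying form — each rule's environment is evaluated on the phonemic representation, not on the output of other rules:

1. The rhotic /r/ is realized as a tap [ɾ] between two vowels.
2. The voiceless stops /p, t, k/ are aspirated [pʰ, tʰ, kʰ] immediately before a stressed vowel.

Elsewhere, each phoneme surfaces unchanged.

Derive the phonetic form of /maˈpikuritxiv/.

[maˈpʰikuɾitxiv]

/p/ (between /a/ and /i/): immediately before a stressed vowel, so rule 2 applies → [pʰ].
/k/ — between /i/ and /u/; rule 2 does not apply here → [k].
/r/ — between /u/ and /i/, between two vowels — surfaces as [ɾ] (rule 1).
/t/ (between /i/ and /x/) is in the target of rule 2 but the environment (immediately before a stressed vowel) is not met → [t].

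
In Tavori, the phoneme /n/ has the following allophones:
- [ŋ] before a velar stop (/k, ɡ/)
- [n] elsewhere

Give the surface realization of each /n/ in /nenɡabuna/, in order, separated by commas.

[n], [ŋ], [n]

Occurrence 1 (position 1): no conditioning environment matches → elsewhere allophone [n].
Occurrence 2 (position 3): before a velar stop → [ŋ].
Occurrence 3 (position 8): no conditioning environment matches → elsewhere allophone [n].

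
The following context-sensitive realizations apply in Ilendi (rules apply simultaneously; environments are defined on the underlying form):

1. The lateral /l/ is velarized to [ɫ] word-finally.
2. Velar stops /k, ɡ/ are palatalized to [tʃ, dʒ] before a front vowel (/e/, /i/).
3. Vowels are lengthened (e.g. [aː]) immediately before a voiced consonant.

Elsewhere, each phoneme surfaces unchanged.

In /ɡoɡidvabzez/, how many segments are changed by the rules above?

Segments that undergo a rule: /o/ → [oː] (rule 3); /ɡ/ → [dʒ] (rule 2); /i/ → [iː] (rule 3); /a/ → [aː] (rule 3); /e/ → [eː] (rule 3).
All other segments surface unchanged.

5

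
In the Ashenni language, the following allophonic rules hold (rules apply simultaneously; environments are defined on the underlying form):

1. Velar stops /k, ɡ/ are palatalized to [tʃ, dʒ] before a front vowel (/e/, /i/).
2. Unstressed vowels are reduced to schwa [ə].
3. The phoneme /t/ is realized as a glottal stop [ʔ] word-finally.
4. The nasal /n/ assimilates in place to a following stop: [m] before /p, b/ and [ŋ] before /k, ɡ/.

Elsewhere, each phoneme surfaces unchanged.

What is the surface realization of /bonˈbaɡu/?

[bəmˈbaɡə]

/b/ — not in any rule's target class → [b].
Rule 2 applies to /o/ (between /b/ and /n/: in an unstressed syllable) → [ə].
/n/ (between /o/ and /b/) occurs before a labial or velar stop → [m] by rule 4.
/b/ — not in any rule's target class → [b].
/a/ (between /b/ and /ɡ/): rule 2 targets it, but not in an unstressed syllable → unchanged [a].
/ɡ/ — between /a/ and /u/; rule 1 does not apply here → [ɡ].
/u/ (word-final): in an unstressed syllable, so rule 2 applies → [ə].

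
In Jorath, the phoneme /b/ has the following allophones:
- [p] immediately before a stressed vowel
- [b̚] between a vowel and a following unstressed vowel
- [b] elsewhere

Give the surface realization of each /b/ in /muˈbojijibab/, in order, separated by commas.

Occurrence 1 (position 3): immediately before a stressed vowel → [p].
Occurrence 2 (position 9): between a vowel and a following unstressed vowel → [b̚].
Occurrence 3 (position 11): no conditioning environment matches → elsewhere allophone [b].

[p], [b̚], [b]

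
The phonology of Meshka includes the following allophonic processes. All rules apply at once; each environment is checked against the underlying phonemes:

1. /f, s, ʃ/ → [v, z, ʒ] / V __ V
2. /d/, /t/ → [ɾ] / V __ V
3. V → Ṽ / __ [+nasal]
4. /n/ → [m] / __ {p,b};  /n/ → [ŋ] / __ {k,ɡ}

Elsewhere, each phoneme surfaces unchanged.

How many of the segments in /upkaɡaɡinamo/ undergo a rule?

2

Segments that undergo a rule: /i/ → [ĩ] (rule 3); /a/ → [ã] (rule 3).
All other segments surface unchanged.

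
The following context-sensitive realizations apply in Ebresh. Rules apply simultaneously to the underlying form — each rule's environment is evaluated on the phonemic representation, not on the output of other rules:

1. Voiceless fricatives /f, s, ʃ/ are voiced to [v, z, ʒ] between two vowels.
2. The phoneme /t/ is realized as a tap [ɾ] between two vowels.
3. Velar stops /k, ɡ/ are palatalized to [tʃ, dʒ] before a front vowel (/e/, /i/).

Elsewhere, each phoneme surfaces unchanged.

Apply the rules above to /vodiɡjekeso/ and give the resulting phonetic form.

/ɡ/ — between /i/ and /j/; rule 3 does not apply here → [ɡ].
/k/ (between /e/ and /e/): before a front vowel, so rule 3 applies → [tʃ].
Rule 1 applies to /s/ (between /e/ and /o/: between two vowels) → [z].

[vodiɡjetʃezo]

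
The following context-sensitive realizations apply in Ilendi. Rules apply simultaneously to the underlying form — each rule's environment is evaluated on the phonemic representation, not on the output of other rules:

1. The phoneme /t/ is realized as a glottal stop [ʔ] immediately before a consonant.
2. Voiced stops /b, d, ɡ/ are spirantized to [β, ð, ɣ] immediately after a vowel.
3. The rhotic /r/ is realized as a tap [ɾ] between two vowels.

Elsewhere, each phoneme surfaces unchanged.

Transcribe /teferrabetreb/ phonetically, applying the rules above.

/t/ — word-initial; rule 1 does not apply here → [t].
/r/ (between /e/ and /r/): rule 3 targets it, but not between two vowels → unchanged [r].
/r/ (between /r/ and /a/): rule 3 targets it, but not between two vowels → unchanged [r].
/b/ meets the environment for rule 2 (immediately after a vowel) → [β].
/t/ meets the environment for rule 1 (immediately before a consonant) → [ʔ].
/r/ (between /t/ and /e/): rule 3 targets it, but not between two vowels → unchanged [r].
/b/ (word-final): immediately after a vowel, so rule 2 applies → [β].

[teferraβeʔreβ]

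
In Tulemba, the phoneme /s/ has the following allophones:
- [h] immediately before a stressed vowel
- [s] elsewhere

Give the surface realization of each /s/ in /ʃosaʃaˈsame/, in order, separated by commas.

Occurrence 1 (position 3): no conditioning environment matches → elsewhere allophone [s].
Occurrence 2 (position 7): immediately before a stressed vowel → [h].

[s], [h]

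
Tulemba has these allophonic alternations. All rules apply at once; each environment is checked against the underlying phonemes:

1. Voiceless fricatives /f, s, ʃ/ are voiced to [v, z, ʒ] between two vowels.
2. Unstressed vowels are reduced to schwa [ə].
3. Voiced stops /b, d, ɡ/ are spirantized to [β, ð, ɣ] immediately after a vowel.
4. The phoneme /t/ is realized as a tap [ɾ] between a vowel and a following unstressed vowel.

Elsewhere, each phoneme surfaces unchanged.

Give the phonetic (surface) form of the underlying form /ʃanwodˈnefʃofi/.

/ʃ/ — word-initial; rule 1 does not apply here → [ʃ].
Rule 2 applies to /a/ (between /ʃ/ and /n/: in an unstressed syllable) → [ə].
/o/ — between /w/ and /d/, in an unstressed syllable — surfaces as [ə] (rule 2).
/d/ (between /o/ and /n/) occurs immediately after a vowel → [ð] by rule 3.
/e/ (between /n/ and /f/) is in the target of rule 2 but the environment (in an unstressed syllable) is not met → [e].
/f/ — between /e/ and /ʃ/; rule 1 does not apply here → [f].
/ʃ/ (between /f/ and /o/) is in the target of rule 1 but the environment (between two vowels) is not met → [ʃ].
/o/ — between /ʃ/ and /f/, in an unstressed syllable — surfaces as [ə] (rule 2).
/f/ meets the environment for rule 1 (between two vowels) → [v].
/i/ meets the environment for rule 2 (in an unstressed syllable) → [ə].

[ʃənwəðˈnefʃəvə]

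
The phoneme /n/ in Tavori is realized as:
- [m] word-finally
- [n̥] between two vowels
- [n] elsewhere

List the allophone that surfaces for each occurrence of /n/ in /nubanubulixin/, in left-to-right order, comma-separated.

[n], [n̥], [m]

Occurrence 1 (position 1): no conditioning environment matches → elsewhere allophone [n].
Occurrence 2 (position 5): between two vowels → [n̥].
Occurrence 3 (position 13): word-finally → [m].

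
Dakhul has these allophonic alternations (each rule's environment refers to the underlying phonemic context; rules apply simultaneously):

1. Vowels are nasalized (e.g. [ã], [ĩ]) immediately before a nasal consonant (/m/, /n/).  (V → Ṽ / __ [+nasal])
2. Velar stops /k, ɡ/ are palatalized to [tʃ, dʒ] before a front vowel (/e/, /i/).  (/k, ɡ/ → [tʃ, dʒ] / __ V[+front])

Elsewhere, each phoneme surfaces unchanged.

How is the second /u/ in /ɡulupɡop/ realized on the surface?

/u/ — between /l/ and /p/; rule 1 does not apply here → [u].

[u]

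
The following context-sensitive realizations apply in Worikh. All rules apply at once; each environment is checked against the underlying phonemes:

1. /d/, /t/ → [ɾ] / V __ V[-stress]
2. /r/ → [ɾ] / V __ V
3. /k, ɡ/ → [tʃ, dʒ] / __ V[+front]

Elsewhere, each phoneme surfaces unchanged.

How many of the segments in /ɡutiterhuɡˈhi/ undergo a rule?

Segments that undergo a rule: /t/ → [ɾ] (rule 1); /t/ → [ɾ] (rule 1).
All other segments surface unchanged.

2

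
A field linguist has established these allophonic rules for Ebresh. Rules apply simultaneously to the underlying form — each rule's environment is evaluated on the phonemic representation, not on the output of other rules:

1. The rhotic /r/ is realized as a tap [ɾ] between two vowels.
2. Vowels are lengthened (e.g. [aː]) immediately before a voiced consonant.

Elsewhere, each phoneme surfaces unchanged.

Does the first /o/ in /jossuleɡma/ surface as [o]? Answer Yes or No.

/o/ — between /j/ and /s/; rule 2 does not apply here → [o].
The actual realization is [o], which matches [o].

Yes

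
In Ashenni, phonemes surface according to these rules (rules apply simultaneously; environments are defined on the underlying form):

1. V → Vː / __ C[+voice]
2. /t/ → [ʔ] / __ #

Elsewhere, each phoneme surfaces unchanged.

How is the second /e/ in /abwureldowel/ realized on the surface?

/e/ (between /w/ and /l/): before a voiced consonant, so rule 1 applies → [eː].

[eː]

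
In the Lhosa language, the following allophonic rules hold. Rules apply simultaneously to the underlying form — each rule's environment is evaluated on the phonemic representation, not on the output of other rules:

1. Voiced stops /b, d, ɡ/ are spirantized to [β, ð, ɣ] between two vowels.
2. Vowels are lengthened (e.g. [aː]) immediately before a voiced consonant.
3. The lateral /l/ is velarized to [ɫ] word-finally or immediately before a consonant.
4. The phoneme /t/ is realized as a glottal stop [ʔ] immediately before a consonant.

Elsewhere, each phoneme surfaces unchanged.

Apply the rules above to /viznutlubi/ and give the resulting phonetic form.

/v/ (word-initial): no rule targets it → [v].
/i/ (between /v/ and /z/): before a voiced consonant, so rule 2 applies → [iː].
/z/ (between /i/ and /n/) is unaffected → [z].
/n/ (between /z/ and /u/) is unaffected → [n].
/u/ (between /n/ and /t/): rule 2 targets it, but not before a voiced consonant → unchanged [u].
/t/ (between /u/ and /l/): immediately before a consonant, so rule 4 applies → [ʔ].
/l/ (between /t/ and /u/) fails the environment for rule 3, so it stays [l].
/u/ meets the environment for rule 2 (before a voiced consonant) → [uː].
/b/ meets the environment for rule 1 (between two vowels) → [β].
/i/ (word-final) fails the environment for rule 2, so it stays [i].

[viːznuʔluːβi]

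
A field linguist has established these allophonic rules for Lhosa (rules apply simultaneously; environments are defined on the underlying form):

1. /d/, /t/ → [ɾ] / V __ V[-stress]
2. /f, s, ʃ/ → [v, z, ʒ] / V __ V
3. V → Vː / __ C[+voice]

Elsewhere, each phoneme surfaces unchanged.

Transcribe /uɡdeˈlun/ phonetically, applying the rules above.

[uːɡdeːˈluːn]

/u/ meets the environment for rule 3 (before a voiced consonant) → [uː].
/ɡ/ — not in any rule's target class → [ɡ].
/d/ (between /ɡ/ and /e/) fails the environment for rule 1, so it stays [d].
/e/ meets the environment for rule 3 (before a voiced consonant) → [eː].
/l/ — not in any rule's target class → [l].
/u/ — between /l/ and /n/, before a voiced consonant — surfaces as [uː] (rule 3).
/n/ (word-final) is unaffected → [n].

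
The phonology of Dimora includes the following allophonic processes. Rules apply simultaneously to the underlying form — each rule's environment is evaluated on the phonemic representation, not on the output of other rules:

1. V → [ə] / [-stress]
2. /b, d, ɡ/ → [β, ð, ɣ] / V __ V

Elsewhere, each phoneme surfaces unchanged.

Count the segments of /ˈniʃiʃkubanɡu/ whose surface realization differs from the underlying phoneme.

Segments that undergo a rule: /i/ → [ə] (rule 1); /u/ → [ə] (rule 1); /b/ → [β] (rule 2); /a/ → [ə] (rule 1); /u/ → [ə] (rule 1).
All other segments surface unchanged.

5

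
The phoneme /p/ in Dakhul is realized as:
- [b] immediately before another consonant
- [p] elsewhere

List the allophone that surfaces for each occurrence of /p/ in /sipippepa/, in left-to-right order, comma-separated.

[p], [b], [p], [p]

Occurrence 1 (position 3): no conditioning environment matches → elsewhere allophone [p].
Occurrence 2 (position 5): immediately before another consonant → [b].
Occurrence 3 (position 6): no conditioning environment matches → elsewhere allophone [p].
Occurrence 4 (position 8): no conditioning environment matches → elsewhere allophone [p].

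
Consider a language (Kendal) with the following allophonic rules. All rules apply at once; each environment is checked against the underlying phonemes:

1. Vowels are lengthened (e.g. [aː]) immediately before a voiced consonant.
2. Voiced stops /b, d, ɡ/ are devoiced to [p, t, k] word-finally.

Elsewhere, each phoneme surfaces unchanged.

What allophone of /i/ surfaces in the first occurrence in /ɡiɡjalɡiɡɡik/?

[iː]

/i/ — between /ɡ/ and /ɡ/, before a voiced consonant — surfaces as [iː] (rule 1).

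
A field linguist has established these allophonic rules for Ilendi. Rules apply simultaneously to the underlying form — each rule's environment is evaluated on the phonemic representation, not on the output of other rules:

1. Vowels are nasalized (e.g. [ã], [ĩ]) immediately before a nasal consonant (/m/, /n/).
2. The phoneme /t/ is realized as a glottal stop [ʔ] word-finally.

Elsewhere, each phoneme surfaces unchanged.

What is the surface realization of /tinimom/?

[tĩnĩmõm]

/t/ (word-initial): rule 2 targets it, but not word-finally → unchanged [t].
/i/ meets the environment for rule 1 (before a nasal consonant) → [ĩ].
/i/ (between /n/ and /m/): before a nasal consonant, so rule 1 applies → [ĩ].
Rule 1 applies to /o/ (between /m/ and /m/: before a nasal consonant) → [õ].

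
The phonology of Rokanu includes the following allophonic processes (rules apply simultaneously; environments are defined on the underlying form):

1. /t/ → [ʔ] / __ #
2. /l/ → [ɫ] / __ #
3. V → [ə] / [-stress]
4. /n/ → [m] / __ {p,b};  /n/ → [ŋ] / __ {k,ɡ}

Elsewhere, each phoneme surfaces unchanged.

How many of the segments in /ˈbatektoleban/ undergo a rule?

4

Segments that undergo a rule: /e/ → [ə] (rule 3); /o/ → [ə] (rule 3); /e/ → [ə] (rule 3); /a/ → [ə] (rule 3).
All other segments surface unchanged.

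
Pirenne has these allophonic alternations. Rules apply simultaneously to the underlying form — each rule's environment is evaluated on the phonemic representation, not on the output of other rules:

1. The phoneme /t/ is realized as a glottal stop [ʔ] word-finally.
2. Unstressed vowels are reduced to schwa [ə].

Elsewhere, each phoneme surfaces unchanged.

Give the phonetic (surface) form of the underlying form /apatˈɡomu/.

/a/ (word-initial): in an unstressed syllable, so rule 2 applies → [ə].
/p/ stays [p].
/a/ (between /p/ and /t/): in an unstressed syllable, so rule 2 applies → [ə].
/t/ — between /a/ and /ɡ/; rule 1 does not apply here → [t].
/ɡ/ stays [ɡ].
/o/ (between /ɡ/ and /m/) fails the environment for rule 2, so it stays [o].
/m/ — not in any rule's target class → [m].
Rule 2 applies to /u/ (word-final: in an unstressed syllable) → [ə].

[əpətˈɡomə]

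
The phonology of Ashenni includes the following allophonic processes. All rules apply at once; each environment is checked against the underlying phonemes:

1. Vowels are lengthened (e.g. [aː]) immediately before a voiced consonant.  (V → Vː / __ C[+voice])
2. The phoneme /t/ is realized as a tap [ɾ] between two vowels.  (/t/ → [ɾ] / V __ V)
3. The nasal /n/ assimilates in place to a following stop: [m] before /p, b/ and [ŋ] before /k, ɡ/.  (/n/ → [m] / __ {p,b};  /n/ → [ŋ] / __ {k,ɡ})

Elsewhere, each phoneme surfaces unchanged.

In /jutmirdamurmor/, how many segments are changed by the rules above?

4

Segments that undergo a rule: /i/ → [iː] (rule 1); /a/ → [aː] (rule 1); /u/ → [uː] (rule 1); /o/ → [oː] (rule 1).
All other segments surface unchanged.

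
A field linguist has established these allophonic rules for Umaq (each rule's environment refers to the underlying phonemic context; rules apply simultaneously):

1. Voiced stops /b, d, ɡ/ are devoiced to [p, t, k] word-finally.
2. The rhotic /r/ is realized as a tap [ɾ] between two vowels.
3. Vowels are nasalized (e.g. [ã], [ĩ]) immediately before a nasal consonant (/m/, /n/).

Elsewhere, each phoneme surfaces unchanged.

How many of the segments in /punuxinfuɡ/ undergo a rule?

Segments that undergo a rule: /u/ → [ũ] (rule 3); /i/ → [ĩ] (rule 3); /ɡ/ → [k] (rule 1).
All other segments surface unchanged.

3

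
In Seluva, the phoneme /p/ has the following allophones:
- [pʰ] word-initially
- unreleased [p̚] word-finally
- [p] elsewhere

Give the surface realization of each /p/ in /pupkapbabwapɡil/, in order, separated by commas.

Occurrence 1 (position 1): word-initially → [pʰ].
Occurrence 2 (position 3): no conditioning environment matches → elsewhere allophone [p].
Occurrence 3 (position 6): no conditioning environment matches → elsewhere allophone [p].
Occurrence 4 (position 12): no conditioning environment matches → elsewhere allophone [p].

[pʰ], [p], [p], [p]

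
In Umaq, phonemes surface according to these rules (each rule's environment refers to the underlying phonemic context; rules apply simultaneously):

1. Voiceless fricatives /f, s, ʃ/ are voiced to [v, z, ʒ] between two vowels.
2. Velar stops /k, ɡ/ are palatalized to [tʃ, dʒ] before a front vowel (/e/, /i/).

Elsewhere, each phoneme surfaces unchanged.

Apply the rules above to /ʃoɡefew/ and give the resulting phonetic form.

[ʃodʒevew]

/ʃ/ — word-initial; rule 1 does not apply here → [ʃ].
/o/ (between /ʃ/ and /ɡ/): no rule targets it → [o].
/ɡ/ — between /o/ and /e/, before a front vowel — surfaces as [dʒ] (rule 2).
/e/ (between /ɡ/ and /f/) is unaffected → [e].
/f/ meets the environment for rule 1 (between two vowels) → [v].
/e/ stays [e].
/w/ (word-final): no rule targets it → [w].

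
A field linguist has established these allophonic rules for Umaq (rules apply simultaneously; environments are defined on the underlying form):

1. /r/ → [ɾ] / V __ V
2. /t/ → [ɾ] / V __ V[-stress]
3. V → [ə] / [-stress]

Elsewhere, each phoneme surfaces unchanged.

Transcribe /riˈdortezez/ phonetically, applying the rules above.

[rəˈdortəzəz]

/r/ (word-initial) is in the target of rule 1 but the environment (between two vowels) is not met → [r].
/i/ (between /r/ and /d/): in an unstressed syllable, so rule 3 applies → [ə].
/d/ stays [d].
/o/ (between /d/ and /r/): rule 3 targets it, but not in an unstressed syllable → unchanged [o].
/r/ (between /o/ and /t/) fails the environment for rule 1, so it stays [r].
/t/ (between /r/ and /e/) is in the target of rule 2 but the environment (between a vowel and a following unstressed vowel) is not met → [t].
/e/ (between /t/ and /z/): in an unstressed syllable, so rule 3 applies → [ə].
/z/ (between /e/ and /e/): no rule targets it → [z].
/e/ meets the environment for rule 3 (in an unstressed syllable) → [ə].
/z/ (word-final) is unaffected → [z].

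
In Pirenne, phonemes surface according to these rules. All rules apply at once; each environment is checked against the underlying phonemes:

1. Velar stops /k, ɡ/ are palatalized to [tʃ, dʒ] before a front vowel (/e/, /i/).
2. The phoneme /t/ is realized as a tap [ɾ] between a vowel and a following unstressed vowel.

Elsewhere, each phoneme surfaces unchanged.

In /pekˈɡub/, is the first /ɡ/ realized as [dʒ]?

/ɡ/ — between /k/ and /u/; rule 1 does not apply here → [ɡ].
The actual realization is [ɡ], not [dʒ].

No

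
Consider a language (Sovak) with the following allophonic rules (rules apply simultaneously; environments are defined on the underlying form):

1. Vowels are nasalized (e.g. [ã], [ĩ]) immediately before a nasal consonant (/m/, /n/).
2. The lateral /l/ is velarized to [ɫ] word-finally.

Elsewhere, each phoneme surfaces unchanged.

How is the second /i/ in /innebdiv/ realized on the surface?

/i/ — between /d/ and /v/; rule 1 does not apply here → [i].

[i]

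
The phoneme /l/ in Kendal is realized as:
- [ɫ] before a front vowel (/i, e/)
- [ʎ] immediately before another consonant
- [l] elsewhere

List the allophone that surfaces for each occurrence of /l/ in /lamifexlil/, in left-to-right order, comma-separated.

[l], [ɫ], [l]

Occurrence 1 (position 1): no conditioning environment matches → elsewhere allophone [l].
Occurrence 2 (position 8): before a front vowel (/i, e/) → [ɫ].
Occurrence 3 (position 10): no conditioning environment matches → elsewhere allophone [l].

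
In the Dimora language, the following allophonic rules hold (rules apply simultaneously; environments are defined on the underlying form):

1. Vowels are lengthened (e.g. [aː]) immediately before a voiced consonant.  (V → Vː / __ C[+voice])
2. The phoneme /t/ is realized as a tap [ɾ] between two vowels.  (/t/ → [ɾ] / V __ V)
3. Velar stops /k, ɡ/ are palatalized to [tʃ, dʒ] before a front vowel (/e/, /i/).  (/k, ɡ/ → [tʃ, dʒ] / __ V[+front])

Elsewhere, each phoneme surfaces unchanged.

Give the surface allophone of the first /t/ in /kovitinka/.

[ɾ]

/t/ (between /i/ and /i/): between two vowels, so rule 2 applies → [ɾ].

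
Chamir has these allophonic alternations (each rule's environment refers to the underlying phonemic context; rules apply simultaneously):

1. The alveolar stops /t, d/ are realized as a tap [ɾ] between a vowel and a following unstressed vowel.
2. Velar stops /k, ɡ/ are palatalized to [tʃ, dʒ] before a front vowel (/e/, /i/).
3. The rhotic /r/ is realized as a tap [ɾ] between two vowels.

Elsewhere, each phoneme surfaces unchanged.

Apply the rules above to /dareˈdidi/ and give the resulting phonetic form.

[daɾeˈdiɾi]

/d/ — word-initial; rule 1 does not apply here → [d].
/a/ stays [a].
/r/ meets the environment for rule 3 (between two vowels) → [ɾ].
/e/ — not in any rule's target class → [e].
/d/ (between /e/ and /i/) is in the target of rule 1 but the environment (between a vowel and a following unstressed vowel) is not met → [d].
/i/ (between /d/ and /d/) is unaffected → [i].
/d/ meets the environment for rule 1 (between a vowel and a following unstressed vowel) → [ɾ].
/i/ stays [i].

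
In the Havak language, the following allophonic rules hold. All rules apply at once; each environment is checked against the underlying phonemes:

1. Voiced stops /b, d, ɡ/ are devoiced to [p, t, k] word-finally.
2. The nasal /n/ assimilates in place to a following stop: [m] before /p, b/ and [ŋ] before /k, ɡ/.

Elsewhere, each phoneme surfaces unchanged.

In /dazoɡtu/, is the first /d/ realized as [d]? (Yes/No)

Yes

/d/ (word-initial) fails the environment for rule 1, so it stays [d].
The actual realization is [d], which matches [d].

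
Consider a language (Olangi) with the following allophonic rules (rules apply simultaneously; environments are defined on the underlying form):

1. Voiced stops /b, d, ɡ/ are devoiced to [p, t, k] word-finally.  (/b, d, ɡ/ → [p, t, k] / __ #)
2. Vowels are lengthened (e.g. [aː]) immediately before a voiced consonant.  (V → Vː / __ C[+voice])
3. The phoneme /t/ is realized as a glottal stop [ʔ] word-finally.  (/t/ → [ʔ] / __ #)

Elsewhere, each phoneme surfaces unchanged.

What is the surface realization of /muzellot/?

[muːzeːlloʔ]

/m/ stays [m].
/u/ (between /m/ and /z/) occurs before a voiced consonant → [uː] by rule 2.
/z/ stays [z].
/e/ (between /z/ and /l/) occurs before a voiced consonant → [eː] by rule 2.
/l/ (between /e/ and /l/) is unaffected → [l].
/l/ stays [l].
/o/ — between /l/ and /t/; rule 2 does not apply here → [o].
/t/ (word-final) occurs word-finally → [ʔ] by rule 3.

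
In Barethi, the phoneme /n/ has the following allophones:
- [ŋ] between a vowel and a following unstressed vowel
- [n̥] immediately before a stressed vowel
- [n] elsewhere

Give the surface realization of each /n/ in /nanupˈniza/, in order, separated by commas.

Occurrence 1 (position 1): no conditioning environment matches → elsewhere allophone [n].
Occurrence 2 (position 3): between a vowel and a following unstressed vowel → [ŋ].
Occurrence 3 (position 6): immediately before a stressed vowel → [n̥].

[n], [ŋ], [n̥]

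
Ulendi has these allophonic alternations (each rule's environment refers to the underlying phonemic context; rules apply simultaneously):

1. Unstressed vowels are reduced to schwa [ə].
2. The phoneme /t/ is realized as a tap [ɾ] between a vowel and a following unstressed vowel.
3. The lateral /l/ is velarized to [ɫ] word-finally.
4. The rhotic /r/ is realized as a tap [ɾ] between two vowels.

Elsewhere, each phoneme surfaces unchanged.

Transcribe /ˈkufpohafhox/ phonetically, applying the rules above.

/k/ (word-initial): no rule targets it → [k].
/u/ — between /k/ and /f/; rule 1 does not apply here → [u].
/f/ (between /u/ and /p/) is unaffected → [f].
/p/ — not in any rule's target class → [p].
/o/ (between /p/ and /h/) occurs in an unstressed syllable → [ə] by rule 1.
/h/ (between /o/ and /a/): no rule targets it → [h].
/a/ (between /h/ and /f/) occurs in an unstressed syllable → [ə] by rule 1.
/f/ (between /a/ and /h/): no rule targets it → [f].
/h/ stays [h].
/o/ — between /h/ and /x/, in an unstressed syllable — surfaces as [ə] (rule 1).
/x/ (word-final): no rule targets it → [x].

[ˈkufpəhəfhəx]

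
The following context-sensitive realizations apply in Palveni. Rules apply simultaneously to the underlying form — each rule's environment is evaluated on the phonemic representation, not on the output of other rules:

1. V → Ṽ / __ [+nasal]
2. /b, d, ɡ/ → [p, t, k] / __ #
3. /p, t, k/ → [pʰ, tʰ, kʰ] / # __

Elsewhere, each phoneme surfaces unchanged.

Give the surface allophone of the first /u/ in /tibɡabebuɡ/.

/u/ (between /b/ and /ɡ/) is in the target of rule 1 but the environment (before a nasal consonant) is not met → [u].

[u]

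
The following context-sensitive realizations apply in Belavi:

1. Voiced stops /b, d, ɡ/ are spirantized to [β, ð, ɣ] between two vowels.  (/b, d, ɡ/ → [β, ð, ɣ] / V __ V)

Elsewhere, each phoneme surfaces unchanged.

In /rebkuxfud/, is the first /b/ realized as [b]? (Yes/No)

Yes

/b/ — between /e/ and /k/; rule 1 does not apply here → [b].
The actual realization is [b], which matches [b].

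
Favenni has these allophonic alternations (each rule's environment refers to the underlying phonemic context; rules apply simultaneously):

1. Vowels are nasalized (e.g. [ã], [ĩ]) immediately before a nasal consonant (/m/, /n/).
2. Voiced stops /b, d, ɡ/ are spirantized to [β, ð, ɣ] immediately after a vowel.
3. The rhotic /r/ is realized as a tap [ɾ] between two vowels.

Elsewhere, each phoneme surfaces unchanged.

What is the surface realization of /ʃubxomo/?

[ʃuβxõmo]

/ʃ/ stays [ʃ].
/u/ — between /ʃ/ and /b/; rule 1 does not apply here → [u].
/b/ — between /u/ and /x/, immediately after a vowel — surfaces as [β] (rule 2).
/x/ stays [x].
Rule 1 applies to /o/ (between /x/ and /m/: before a nasal consonant) → [õ].
/m/ stays [m].
/o/ (word-final) fails the environment for rule 1, so it stays [o].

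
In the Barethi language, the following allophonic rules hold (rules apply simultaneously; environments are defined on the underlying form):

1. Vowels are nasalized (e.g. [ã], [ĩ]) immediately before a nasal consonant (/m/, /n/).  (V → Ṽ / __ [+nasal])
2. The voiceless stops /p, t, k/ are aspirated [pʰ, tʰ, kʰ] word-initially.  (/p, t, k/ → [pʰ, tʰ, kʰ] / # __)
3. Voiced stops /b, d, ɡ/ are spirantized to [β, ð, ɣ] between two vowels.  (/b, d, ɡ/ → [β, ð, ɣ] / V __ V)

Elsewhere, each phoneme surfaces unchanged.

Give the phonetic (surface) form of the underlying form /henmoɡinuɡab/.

/e/ (between /h/ and /n/) occurs before a nasal consonant → [ẽ] by rule 1.
/o/ (between /m/ and /ɡ/) is in the target of rule 1 but the environment (before a nasal consonant) is not met → [o].
/ɡ/ (between /o/ and /i/) occurs between two vowels → [ɣ] by rule 3.
/i/ (between /ɡ/ and /n/) occurs before a nasal consonant → [ĩ] by rule 1.
/u/ (between /n/ and /ɡ/) is in the target of rule 1 but the environment (before a nasal consonant) is not met → [u].
/ɡ/ (between /u/ and /a/) occurs between two vowels → [ɣ] by rule 3.
/a/ (between /ɡ/ and /b/) is in the target of rule 1 but the environment (before a nasal consonant) is not met → [a].
/b/ (word-final) fails the environment for rule 3, so it stays [b].

[hẽnmoɣĩnuɣab]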